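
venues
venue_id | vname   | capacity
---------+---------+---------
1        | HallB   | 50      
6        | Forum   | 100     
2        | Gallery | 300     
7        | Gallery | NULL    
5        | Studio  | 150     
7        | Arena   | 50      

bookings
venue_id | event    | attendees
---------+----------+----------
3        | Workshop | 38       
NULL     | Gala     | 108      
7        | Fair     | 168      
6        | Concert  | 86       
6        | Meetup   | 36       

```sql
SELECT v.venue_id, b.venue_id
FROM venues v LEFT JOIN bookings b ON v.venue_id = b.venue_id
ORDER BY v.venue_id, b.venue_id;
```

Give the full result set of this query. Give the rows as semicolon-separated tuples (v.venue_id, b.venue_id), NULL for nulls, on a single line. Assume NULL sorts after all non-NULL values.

(1, NULL); (2, NULL); (5, NULL); (6, 6); (6, 6); (7, 7); (7, 7)

LEFT JOIN keeps every row from `venues`; unmatched rows get NULL for `bookings`'s columns.
Matching on v.venue_id = b.venue_id. A NULL in a compared column never satisfies the condition.
- venue_id=1: no b row matches, row kept with b columns NULL.
- venue_id=6: 2 matching b row(s), so 2 row(s) emitted.
- venue_id=2: no b row matches, row kept with b columns NULL.
- venue_id=7: 1 matching b row(s), so 1 row(s) emitted.
- venue_id=5: no b row matches, row kept with b columns NULL.
- venue_id=7: 1 matching b row(s), so 1 row(s) emitted.
After projecting and ordering:
v.venue_id | b.venue_id
1 | NULL
2 | NULL
5 | NULL
6 | 6
6 | 6
7 | 7
7 | 7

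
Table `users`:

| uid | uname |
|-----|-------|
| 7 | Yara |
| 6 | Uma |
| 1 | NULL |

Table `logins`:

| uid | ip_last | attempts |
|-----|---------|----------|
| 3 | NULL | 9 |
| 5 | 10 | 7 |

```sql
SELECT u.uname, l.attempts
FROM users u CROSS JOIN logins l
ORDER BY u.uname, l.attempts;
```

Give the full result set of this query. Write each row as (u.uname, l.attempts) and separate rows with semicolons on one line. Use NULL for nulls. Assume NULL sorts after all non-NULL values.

CROSS JOIN pairs every row of `users` with every row of `logins`: 3 × 2 = 6 rows.
After projecting and ordering:
u.uname | l.attempts
Uma | 7
Uma | 9
Yara | 7
Yara | 9
NULL | 7
NULL | 9

(Uma, 7); (Uma, 9); (Yara, 7); (Yara, 9); (NULL, 7); (NULL, 9)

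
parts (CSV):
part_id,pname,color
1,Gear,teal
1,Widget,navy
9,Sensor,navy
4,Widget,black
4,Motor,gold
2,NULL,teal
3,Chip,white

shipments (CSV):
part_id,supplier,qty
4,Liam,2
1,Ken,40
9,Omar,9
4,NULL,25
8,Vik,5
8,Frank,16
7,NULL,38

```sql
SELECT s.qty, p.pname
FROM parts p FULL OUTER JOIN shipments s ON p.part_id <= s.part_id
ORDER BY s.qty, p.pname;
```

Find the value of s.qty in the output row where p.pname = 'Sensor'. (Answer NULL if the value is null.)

FULL OUTER JOIN keeps every row from both sides; unmatched rows get NULL for the other side's columns.
Matching on p.part_id <= s.part_id.
- part_id=1: 7 matching s row(s), so 7 row(s) emitted.
- part_id=1: 7 matching s row(s), so 7 row(s) emitted.
- part_id=9: 1 matching s row(s), so 1 row(s) emitted.
- part_id=4: 6 matching s row(s), so 6 row(s) emitted.
- part_id=4: 6 matching s row(s), so 6 row(s) emitted.
- part_id=2: 6 matching s row(s), so 6 row(s) emitted.
- part_id=3: 6 matching s row(s), so 6 row(s) emitted.

9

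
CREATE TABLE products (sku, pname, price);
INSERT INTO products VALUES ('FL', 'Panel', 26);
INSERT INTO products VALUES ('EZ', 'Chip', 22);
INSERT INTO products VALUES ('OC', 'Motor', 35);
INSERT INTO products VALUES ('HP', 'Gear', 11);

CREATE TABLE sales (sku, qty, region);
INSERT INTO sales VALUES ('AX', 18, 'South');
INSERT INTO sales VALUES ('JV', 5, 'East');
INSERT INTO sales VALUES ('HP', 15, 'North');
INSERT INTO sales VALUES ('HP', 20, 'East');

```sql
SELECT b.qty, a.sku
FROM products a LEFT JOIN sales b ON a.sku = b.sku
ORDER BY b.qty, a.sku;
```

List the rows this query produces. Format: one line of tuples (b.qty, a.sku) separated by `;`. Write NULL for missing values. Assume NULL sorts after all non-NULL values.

LEFT JOIN keeps every row from `products`; unmatched rows get NULL for `sales`'s columns.
Matching on a.sku = b.sku.
Matched pairs: 2; unmatched a rows kept: 3.

(15, HP); (20, HP); (NULL, EZ); (NULL, FL); (NULL, OC)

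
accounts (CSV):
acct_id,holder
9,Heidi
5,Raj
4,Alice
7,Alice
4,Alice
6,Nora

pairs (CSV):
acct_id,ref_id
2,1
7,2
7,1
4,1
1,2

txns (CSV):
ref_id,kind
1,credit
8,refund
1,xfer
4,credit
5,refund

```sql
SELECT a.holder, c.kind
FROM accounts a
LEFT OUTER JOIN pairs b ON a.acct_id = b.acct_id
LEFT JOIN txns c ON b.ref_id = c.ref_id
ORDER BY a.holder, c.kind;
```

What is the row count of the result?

Evaluate left to right. First `accounts a LEFT JOIN pairs b` on acct_id: 7 row(s).
Then LEFT JOIN `txns c` on ref_id: each of those 7 rows is kept; rows whose b.ref_id has no match in c get NULL for c's columns.
Result: 10 row(s).

10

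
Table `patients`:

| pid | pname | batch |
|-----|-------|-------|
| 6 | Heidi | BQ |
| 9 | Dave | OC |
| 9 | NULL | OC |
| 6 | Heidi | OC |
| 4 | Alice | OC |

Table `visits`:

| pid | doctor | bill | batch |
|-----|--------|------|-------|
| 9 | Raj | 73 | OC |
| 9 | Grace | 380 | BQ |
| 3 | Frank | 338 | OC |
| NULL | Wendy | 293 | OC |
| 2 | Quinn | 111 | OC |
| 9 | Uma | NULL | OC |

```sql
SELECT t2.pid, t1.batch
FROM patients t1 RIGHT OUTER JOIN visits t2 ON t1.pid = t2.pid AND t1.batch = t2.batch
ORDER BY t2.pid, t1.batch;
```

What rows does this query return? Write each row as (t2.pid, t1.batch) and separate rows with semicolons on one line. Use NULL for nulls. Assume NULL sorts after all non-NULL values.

RIGHT JOIN keeps every row from `visits`; unmatched rows get NULL for `patients`'s columns.
Matching on t1.pid = t2.pid AND t1.batch = t2.batch. A NULL in a compared column never satisfies the condition.
- t1[0] pid=6, batch=BQ → no match.
- t1[1] pid=9, batch=OC → 2 match(es) in t2 → 2 row(s).
- t1[2] pid=9, batch=OC → 2 match(es) in t2 → 2 row(s).
- t1[3] pid=6, batch=OC → no match.
- t1[4] pid=4, batch=OC → no match.
- 4 row(s) from t2 found no t1 partner → padded with NULL.
After projecting and ordering:
t2.pid | t1.batch
2 | NULL
3 | NULL
9 | OC
9 | OC
9 | OC
9 | OC
9 | NULL
NULL | NULL

(2, NULL); (3, NULL); (9, OC); (9, OC); (9, OC); (9, OC); (9, NULL); (NULL, NULL)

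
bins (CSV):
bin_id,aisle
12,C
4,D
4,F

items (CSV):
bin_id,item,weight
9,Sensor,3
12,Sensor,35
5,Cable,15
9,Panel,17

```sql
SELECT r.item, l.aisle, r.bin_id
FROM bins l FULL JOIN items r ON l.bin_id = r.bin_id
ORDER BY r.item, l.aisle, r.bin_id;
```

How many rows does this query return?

FULL OUTER JOIN keeps every row from both sides; unmatched rows get NULL for the other side's columns.
Matching on l.bin_id = r.bin_id.
- bin_id=12: 1 matching r row(s), so 1 row(s) emitted.
- bin_id=4: no r row matches, row kept with r columns NULL.
- bin_id=4: no r row matches, row kept with r columns NULL.
- plus 3 unmatched r row(s), each kept with NULL l columns.
Total: 1 matched + 5 padded = 6 rows.

6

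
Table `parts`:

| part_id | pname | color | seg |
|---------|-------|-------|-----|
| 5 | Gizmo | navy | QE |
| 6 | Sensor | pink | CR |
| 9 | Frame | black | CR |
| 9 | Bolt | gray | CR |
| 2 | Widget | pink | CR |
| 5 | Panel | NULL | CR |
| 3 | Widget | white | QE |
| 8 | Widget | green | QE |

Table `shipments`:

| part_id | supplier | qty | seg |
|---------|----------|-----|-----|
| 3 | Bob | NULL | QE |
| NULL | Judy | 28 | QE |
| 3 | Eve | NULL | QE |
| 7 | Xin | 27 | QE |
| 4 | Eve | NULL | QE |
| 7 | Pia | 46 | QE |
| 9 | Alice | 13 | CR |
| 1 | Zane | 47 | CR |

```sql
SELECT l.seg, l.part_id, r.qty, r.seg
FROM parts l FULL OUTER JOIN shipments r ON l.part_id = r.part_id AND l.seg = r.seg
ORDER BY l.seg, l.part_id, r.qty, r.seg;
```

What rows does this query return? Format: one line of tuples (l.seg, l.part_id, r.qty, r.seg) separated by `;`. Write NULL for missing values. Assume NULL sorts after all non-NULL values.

(CR, 2, NULL, NULL); (CR, 5, NULL, NULL); (CR, 6, NULL, NULL); (CR, 9, 13, CR); (CR, 9, 13, CR); (QE, 3, NULL, QE); (QE, 3, NULL, QE); (QE, 5, NULL, NULL); (QE, 8, NULL, NULL); (NULL, NULL, 27, QE); (NULL, NULL, 28, QE); (NULL, NULL, 46, QE); (NULL, NULL, 47, CR); (NULL, NULL, NULL, QE)

FULL OUTER JOIN keeps every row from both sides; unmatched rows get NULL for the other side's columns.
Matching on l.part_id = r.part_id AND l.seg = r.seg. A NULL in a compared column never satisfies the condition.
Matched pairs: 4; unmatched l rows kept: 5; unmatched r rows kept: 5.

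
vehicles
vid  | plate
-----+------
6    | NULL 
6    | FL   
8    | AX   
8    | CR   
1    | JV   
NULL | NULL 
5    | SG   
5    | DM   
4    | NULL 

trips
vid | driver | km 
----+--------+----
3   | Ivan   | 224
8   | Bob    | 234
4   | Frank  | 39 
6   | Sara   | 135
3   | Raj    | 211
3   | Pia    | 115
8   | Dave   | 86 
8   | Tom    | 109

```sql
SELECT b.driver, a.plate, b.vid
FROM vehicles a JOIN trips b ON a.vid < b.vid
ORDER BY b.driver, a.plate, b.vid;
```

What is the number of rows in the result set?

26

INNER JOIN keeps only pairs where the ON condition holds.
Matching on a.vid < b.vid. A NULL in a compared column never satisfies the condition.
- a (vid=6) pairs with 3 row(s) of b.
- a (vid=6) pairs with 3 row(s) of b.
- a (vid=8) has no partner → excluded.
- a (vid=8) has no partner → excluded.
- a (vid=1) pairs with 8 row(s) of b.
- a (vid=NULL) has no partner → excluded.
- a (vid=5) pairs with 4 row(s) of b.
- a (vid=5) pairs with 4 row(s) of b.
- a (vid=4) pairs with 4 row(s) of b.
Total: 26 rows.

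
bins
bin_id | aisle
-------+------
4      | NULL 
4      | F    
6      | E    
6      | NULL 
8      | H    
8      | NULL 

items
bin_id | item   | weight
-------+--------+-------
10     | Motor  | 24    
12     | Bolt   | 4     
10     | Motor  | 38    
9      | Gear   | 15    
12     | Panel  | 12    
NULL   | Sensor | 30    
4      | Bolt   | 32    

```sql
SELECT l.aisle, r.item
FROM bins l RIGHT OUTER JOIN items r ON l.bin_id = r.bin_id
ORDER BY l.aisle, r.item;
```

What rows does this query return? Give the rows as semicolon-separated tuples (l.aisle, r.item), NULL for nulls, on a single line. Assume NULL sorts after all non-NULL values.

(F, Bolt); (NULL, Bolt); (NULL, Bolt); (NULL, Gear); (NULL, Motor); (NULL, Motor); (NULL, Panel); (NULL, Sensor)

RIGHT JOIN keeps every row from `items`; unmatched rows get NULL for `bins`'s columns.
Matching on l.bin_id = r.bin_id. A NULL in a compared column never satisfies the condition.
Matched pairs: 2; unmatched r rows kept: 6.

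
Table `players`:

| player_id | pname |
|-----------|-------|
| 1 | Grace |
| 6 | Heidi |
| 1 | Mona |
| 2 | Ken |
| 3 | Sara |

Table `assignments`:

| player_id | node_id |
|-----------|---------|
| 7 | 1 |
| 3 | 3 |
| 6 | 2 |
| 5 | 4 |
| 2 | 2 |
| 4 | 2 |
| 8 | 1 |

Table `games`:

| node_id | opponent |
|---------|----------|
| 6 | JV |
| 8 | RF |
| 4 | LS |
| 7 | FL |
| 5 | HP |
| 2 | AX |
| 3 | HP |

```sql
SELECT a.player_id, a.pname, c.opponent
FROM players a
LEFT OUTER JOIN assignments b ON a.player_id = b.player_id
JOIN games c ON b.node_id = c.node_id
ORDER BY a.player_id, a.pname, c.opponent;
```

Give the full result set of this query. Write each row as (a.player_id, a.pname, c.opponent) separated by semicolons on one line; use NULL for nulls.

(2, Ken, AX); (3, Sara, HP); (6, Heidi, AX)

Evaluate left to right. First `players a LEFT JOIN assignments b` on player_id: 5 row(s).
Then INNER JOIN `games c` on node_id: keep only rows whose b.node_id appears in c.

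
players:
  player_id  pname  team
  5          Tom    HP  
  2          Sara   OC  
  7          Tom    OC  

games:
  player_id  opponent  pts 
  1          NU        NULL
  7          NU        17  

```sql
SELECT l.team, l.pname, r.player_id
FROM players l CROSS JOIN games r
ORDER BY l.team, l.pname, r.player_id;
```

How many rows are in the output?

6

CROSS JOIN pairs every row of `players` with every row of `games`: 3 × 2 = 6 rows.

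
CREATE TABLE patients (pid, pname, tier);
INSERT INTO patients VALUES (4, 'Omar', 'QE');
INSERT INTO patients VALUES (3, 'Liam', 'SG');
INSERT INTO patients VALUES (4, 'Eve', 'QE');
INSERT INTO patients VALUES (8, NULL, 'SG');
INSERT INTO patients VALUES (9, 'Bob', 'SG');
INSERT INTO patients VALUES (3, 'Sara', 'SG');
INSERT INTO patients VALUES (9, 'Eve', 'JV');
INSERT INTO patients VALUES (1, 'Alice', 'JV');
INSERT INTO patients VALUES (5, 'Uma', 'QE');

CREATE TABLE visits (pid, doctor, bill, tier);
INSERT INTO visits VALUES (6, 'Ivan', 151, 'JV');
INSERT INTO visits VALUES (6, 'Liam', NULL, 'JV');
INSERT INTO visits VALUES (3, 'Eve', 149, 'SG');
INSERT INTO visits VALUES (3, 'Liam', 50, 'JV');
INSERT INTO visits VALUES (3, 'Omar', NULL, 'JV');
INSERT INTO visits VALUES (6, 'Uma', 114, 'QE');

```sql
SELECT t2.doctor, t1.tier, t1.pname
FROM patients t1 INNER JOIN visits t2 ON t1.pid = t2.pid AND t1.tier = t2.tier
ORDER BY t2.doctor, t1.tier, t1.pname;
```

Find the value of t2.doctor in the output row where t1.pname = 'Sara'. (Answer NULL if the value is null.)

Eve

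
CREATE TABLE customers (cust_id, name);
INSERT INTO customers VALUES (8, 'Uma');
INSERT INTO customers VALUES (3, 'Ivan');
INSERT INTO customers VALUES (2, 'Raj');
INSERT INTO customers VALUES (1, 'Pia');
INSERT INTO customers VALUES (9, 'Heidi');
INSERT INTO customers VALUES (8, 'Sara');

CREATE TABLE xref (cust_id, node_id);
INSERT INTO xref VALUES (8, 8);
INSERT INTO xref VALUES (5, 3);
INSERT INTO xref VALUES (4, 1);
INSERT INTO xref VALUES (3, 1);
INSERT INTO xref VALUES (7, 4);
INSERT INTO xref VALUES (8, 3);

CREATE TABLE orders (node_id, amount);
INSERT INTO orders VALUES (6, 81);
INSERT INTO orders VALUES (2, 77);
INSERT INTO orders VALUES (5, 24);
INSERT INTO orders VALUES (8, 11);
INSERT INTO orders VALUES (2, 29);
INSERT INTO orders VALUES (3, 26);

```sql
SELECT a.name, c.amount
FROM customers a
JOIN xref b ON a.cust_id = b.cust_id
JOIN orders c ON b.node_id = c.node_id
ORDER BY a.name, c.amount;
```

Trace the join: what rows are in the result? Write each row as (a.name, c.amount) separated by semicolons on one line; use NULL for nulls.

Evaluate left to right. First `customers a INNER JOIN xref b` on cust_id: 5 row(s).
Then INNER JOIN `orders c` on node_id: keep only rows whose b.node_id appears in c.

(Sara, 11); (Sara, 26); (Uma, 11); (Uma, 26)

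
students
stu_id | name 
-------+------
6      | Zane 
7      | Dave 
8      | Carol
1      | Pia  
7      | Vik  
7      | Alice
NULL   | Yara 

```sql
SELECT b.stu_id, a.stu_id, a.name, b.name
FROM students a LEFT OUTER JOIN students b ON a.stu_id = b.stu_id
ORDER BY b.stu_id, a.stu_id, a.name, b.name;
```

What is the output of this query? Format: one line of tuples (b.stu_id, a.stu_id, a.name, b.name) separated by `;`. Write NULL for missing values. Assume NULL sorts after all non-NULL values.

LEFT JOIN keeps every row from `students a`; unmatched rows get NULL for `students b`'s columns.
Matching on a.stu_id = b.stu_id. A NULL in a compared column never satisfies the condition.
- a (stu_id=6) pairs with 1 row(s) of b.
- a (stu_id=7) pairs with 3 row(s) of b.
- a (stu_id=8) pairs with 1 row(s) of b.
- a (stu_id=1) pairs with 1 row(s) of b.
- a (stu_id=7) pairs with 3 row(s) of b.
- a (stu_id=7) pairs with 3 row(s) of b.
- a (stu_id=NULL) has no partner → padded with NULL.

(1, 1, Pia, Pia); (6, 6, Zane, Zane); (7, 7, Alice, Alice); (7, 7, Alice, Dave); (7, 7, Alice, Vik); (7, 7, Dave, Alice); (7, 7, Dave, Dave); (7, 7, Dave, Vik); (7, 7, Vik, Alice); (7, 7, Vik, Dave); (7, 7, Vik, Vik); (8, 8, Carol, Carol); (NULL, NULL, Yara, NULL)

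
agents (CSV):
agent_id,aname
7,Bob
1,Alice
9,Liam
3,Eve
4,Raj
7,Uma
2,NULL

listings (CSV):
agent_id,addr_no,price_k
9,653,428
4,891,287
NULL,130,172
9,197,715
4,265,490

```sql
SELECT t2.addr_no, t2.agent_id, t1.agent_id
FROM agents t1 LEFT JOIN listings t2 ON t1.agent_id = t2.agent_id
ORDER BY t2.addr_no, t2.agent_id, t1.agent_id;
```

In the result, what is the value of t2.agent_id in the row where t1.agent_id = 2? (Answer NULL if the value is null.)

NULL

LEFT JOIN keeps every row from `agents`; unmatched rows get NULL for `listings`'s columns.
Matching on t1.agent_id = t2.agent_id. A NULL in a compared column never satisfies the condition.
Matched pairs: 4; unmatched t1 rows kept: 5.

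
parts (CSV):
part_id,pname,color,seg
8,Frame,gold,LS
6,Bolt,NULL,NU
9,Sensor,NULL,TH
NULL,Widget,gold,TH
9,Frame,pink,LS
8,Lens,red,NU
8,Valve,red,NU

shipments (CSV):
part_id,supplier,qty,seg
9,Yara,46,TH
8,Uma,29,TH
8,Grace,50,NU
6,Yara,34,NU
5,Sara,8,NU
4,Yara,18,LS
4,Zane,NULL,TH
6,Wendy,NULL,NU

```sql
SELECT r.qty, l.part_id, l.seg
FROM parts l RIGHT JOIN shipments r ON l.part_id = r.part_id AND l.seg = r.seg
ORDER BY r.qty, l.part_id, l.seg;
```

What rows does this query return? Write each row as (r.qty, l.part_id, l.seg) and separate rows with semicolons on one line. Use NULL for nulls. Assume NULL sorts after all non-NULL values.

(8, NULL, NULL); (18, NULL, NULL); (29, NULL, NULL); (34, 6, NU); (46, 9, TH); (50, 8, NU); (50, 8, NU); (NULL, 6, NU); (NULL, NULL, NULL)

RIGHT JOIN keeps every row from `shipments`; unmatched rows get NULL for `parts`'s columns.
Matching on l.part_id = r.part_id AND l.seg = r.seg. A NULL in a compared column never satisfies the condition.
- part_id=8, seg=LS: no matching r row.
- part_id=6, seg=NU: 2 matching r row(s), so 2 row(s) emitted.
- part_id=9, seg=TH: 1 matching r row(s), so 1 row(s) emitted.
- part_id=NULL, seg=TH: no matching r row.
- part_id=9, seg=LS: no matching r row.
- part_id=8, seg=NU: 1 matching r row(s), so 1 row(s) emitted.
- part_id=8, seg=NU: 1 matching r row(s), so 1 row(s) emitted.
- 4 r row(s) had no l match → kept, l columns NULL.
After projecting and ordering:
r.qty | l.part_id | l.seg
8 | NULL | NULL
18 | NULL | NULL
29 | NULL | NULL
34 | 6 | NU
46 | 9 | TH
50 | 8 | NU
50 | 8 | NU
NULL | 6 | NU
NULL | NULL | NULL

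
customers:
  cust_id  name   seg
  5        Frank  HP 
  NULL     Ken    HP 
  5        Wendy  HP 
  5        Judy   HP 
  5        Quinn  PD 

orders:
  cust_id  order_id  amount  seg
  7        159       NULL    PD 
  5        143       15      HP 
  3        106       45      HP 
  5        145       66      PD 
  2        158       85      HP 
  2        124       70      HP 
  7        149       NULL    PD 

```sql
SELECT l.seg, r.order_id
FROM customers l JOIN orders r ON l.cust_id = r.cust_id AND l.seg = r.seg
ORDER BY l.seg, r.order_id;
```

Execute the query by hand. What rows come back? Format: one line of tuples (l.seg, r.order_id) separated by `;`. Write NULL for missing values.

INNER JOIN keeps only pairs where the ON condition holds.
Matching on l.cust_id = r.cust_id AND l.seg = r.seg. A NULL in a compared column never satisfies the condition.
- l (cust_id=5, seg=HP) pairs with 1 row(s) of r.
- l (cust_id=NULL, seg=HP) has no partner → excluded.
- l (cust_id=5, seg=HP) pairs with 1 row(s) of r.
- l (cust_id=5, seg=HP) pairs with 1 row(s) of r.
- l (cust_id=5, seg=PD) pairs with 1 row(s) of r.
After projecting and ordering:
l.seg | r.order_id
HP | 143
HP | 143
HP | 143
PD | 145

(HP, 143); (HP, 143); (HP, 143); (PD, 145)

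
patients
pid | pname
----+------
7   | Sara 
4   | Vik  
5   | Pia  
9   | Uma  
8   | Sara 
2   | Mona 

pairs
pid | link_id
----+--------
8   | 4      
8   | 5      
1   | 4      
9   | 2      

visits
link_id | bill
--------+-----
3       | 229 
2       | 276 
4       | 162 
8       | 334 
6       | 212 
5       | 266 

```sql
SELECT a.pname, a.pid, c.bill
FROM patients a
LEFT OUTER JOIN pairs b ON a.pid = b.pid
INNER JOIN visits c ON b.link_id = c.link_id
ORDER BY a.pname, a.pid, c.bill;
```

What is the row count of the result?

Evaluate left to right. First `patients a LEFT JOIN pairs b` on pid: 7 row(s).
Then INNER JOIN `visits c` on link_id: keep only rows whose b.link_id appears in c.
Result: 3 row(s).

3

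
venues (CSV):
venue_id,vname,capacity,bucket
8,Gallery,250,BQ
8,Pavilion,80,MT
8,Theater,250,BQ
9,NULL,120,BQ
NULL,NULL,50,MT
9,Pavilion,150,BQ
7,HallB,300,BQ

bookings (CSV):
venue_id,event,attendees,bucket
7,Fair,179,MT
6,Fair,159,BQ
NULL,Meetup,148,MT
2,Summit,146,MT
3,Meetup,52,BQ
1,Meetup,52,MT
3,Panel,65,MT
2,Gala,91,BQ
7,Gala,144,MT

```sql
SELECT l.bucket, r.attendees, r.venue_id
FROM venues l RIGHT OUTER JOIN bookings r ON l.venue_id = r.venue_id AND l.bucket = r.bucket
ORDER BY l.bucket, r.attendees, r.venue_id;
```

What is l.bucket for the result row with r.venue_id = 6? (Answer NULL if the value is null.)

RIGHT JOIN keeps every row from `bookings`; unmatched rows get NULL for `venues`'s columns.
Matching on l.venue_id = r.venue_id AND l.bucket = r.bucket. A NULL in a compared column never satisfies the condition.
- l row (venue_id=8, bucket=BQ): no match.
- l row (venue_id=8, bucket=MT): no match.
- l row (venue_id=8, bucket=BQ): no match.
- l row (venue_id=9, bucket=BQ): no match.
- l row (venue_id=NULL, bucket=MT): no match.
- l row (venue_id=9, bucket=BQ): no match.
- l row (venue_id=7, bucket=BQ): no match.
- 9 r row(s) had no l match → kept, l columns NULL.

NULL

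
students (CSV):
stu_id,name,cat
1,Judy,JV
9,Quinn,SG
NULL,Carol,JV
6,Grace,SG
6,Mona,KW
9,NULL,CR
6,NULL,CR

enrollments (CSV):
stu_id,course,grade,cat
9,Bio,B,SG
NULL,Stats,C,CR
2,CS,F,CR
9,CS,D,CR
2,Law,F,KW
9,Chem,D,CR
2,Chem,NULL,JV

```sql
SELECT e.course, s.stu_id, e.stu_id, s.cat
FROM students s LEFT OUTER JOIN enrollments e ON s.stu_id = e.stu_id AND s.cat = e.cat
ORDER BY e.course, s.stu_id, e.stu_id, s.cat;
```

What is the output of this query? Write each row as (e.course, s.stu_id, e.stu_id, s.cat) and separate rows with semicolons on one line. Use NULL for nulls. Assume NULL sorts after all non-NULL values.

LEFT JOIN keeps every row from `students`; unmatched rows get NULL for `enrollments`'s columns.
Matching on s.stu_id = e.stu_id AND s.cat = e.cat. A NULL in a compared column never satisfies the condition.
- s (stu_id=1, cat=JV) has no partner → padded with NULL.
- s (stu_id=9, cat=SG) pairs with 1 row(s) of e.
- s (stu_id=NULL, cat=JV) has no partner → padded with NULL.
- s (stu_id=6, cat=SG) has no partner → padded with NULL.
- s (stu_id=6, cat=KW) has no partner → padded with NULL.
- s (stu_id=9, cat=CR) pairs with 2 row(s) of e.
- s (stu_id=6, cat=CR) has no partner → padded with NULL.
After projecting and ordering:
e.course | s.stu_id | e.stu_id | s.cat
Bio | 9 | 9 | SG
CS | 9 | 9 | CR
Chem | 9 | 9 | CR
NULL | 1 | NULL | JV
NULL | 6 | NULL | CR
NULL | 6 | NULL | KW
NULL | 6 | NULL | SG
NULL | NULL | NULL | JV

(Bio, 9, 9, SG); (CS, 9, 9, CR); (Chem, 9, 9, CR); (NULL, 1, NULL, JV); (NULL, 6, NULL, CR); (NULL, 6, NULL, KW); (NULL, 6, NULL, SG); (NULL, NULL, NULL, JV)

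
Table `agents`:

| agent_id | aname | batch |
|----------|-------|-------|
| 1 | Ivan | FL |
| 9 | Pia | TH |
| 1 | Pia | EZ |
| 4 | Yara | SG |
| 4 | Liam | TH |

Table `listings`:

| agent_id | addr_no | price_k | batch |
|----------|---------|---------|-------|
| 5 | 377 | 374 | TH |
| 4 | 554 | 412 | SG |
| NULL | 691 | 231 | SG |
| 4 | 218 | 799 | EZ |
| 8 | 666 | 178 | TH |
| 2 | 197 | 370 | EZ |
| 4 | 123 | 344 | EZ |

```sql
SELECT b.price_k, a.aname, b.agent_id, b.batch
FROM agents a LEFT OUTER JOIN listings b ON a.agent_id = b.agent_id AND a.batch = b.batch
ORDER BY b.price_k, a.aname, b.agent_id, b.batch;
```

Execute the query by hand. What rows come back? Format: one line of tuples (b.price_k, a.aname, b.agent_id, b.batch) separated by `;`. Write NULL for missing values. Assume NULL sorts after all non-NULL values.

LEFT JOIN keeps every row from `agents`; unmatched rows get NULL for `listings`'s columns.
Matching on a.agent_id = b.agent_id AND a.batch = b.batch. A NULL in a compared column never satisfies the condition.
Matched pairs: 1; unmatched a rows kept: 4.

(412, Yara, 4, SG); (NULL, Ivan, NULL, NULL); (NULL, Liam, NULL, NULL); (NULL, Pia, NULL, NULL); (NULL, Pia, NULL, NULL)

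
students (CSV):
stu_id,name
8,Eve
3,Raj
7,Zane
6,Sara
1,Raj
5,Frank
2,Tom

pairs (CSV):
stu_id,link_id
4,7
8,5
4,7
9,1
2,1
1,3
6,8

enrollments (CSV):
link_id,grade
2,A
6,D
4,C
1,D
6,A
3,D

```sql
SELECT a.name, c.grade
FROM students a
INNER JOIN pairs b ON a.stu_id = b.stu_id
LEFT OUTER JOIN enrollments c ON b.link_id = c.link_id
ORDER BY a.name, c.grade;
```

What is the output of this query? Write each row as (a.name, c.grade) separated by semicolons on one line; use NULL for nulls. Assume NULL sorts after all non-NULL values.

(Eve, NULL); (Raj, D); (Sara, NULL); (Tom, D)

Step 1 — a INNER JOIN b on stu_id → 4 row(s).
Then LEFT JOIN `enrollments c` on link_id: each of those 4 rows is kept; rows whose b.link_id has no match in c get NULL for c's columns.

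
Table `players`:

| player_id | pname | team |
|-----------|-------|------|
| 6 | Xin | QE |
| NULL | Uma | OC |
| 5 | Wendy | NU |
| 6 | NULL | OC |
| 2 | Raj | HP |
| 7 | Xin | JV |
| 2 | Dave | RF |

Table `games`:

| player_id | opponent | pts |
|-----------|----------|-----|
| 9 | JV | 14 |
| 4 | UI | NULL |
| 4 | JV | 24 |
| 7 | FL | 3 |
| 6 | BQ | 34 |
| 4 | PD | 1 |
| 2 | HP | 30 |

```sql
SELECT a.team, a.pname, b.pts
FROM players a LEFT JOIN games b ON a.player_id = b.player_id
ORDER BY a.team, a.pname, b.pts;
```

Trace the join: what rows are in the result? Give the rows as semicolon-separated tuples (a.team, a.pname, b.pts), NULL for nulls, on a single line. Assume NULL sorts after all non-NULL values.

LEFT JOIN keeps every row from `players`; unmatched rows get NULL for `games`'s columns.
Matching on a.player_id = b.player_id. A NULL in a compared column never satisfies the condition.
- a[0] player_id=6 → 1 match(es) in b → 1 row(s).
- a[1] player_id=NULL → no match; kept with NULLs on the b side.
- a[2] player_id=5 → no match; kept with NULLs on the b side.
- a[3] player_id=6 → 1 match(es) in b → 1 row(s).
- a[4] player_id=2 → 1 match(es) in b → 1 row(s).
- a[5] player_id=7 → 1 match(es) in b → 1 row(s).
- a[6] player_id=2 → 1 match(es) in b → 1 row(s).
After projecting and ordering:
a.team | a.pname | b.pts
HP | Raj | 30
JV | Xin | 3
NU | Wendy | NULL
OC | Uma | NULL
OC | NULL | 34
QE | Xin | 34
RF | Dave | 30

(HP, Raj, 30); (JV, Xin, 3); (NU, Wendy, NULL); (OC, Uma, NULL); (OC, NULL, 34); (QE, Xin, 34); (RF, Dave, 30)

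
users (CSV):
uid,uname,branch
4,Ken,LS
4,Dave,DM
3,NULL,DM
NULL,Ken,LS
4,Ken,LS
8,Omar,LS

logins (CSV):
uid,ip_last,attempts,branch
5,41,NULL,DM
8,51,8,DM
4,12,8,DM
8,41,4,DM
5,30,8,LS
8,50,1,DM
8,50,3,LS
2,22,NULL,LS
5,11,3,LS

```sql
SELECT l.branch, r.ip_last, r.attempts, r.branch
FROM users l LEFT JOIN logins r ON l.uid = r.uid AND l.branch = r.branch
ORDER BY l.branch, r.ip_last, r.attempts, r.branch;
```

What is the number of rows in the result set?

LEFT JOIN keeps every row from `users`; unmatched rows get NULL for `logins`'s columns.
Matching on l.uid = r.uid AND l.branch = r.branch. A NULL in a compared column never satisfies the condition.
- l[0] uid=4, branch=LS → no match; kept with NULLs on the r side.
- l[1] uid=4, branch=DM → 1 match(es) in r → 1 row(s).
- l[2] uid=3, branch=DM → no match; kept with NULLs on the r side.
- l[3] uid=NULL, branch=LS → no match; kept with NULLs on the r side.
- l[4] uid=4, branch=LS → no match; kept with NULLs on the r side.
- l[5] uid=8, branch=LS → 1 match(es) in r → 1 row(s).
Total: 2 matched + 4 padded = 6 rows.

6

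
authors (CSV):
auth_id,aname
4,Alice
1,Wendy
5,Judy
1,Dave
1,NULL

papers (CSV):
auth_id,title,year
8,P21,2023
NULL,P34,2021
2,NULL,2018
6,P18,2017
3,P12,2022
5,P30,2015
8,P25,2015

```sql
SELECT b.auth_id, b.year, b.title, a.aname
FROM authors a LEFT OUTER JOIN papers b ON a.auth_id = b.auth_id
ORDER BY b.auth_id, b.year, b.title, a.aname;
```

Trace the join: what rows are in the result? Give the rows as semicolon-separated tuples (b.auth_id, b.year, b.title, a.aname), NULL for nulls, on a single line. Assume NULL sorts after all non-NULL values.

LEFT JOIN keeps every row from `authors`; unmatched rows get NULL for `papers`'s columns.
Matching on a.auth_id = b.auth_id. A NULL in a compared column never satisfies the condition.
- a row (auth_id=4): no match → kept, b columns NULL.
- a row (auth_id=1): no match → kept, b columns NULL.
- a row (auth_id=5): matches 1 b row(s) → 1 output row(s).
- a row (auth_id=1): no match → kept, b columns NULL.
- a row (auth_id=1): no match → kept, b columns NULL.
After projecting and ordering:
b.auth_id | b.year | b.title | a.aname
5 | 2015 | P30 | Judy
NULL | NULL | NULL | Alice
NULL | NULL | NULL | Dave
NULL | NULL | NULL | Wendy
NULL | NULL | NULL | NULL

(5, 2015, P30, Judy); (NULL, NULL, NULL, Alice); (NULL, NULL, NULL, Dave); (NULL, NULL, NULL, Wendy); (NULL, NULL, NULL, NULL)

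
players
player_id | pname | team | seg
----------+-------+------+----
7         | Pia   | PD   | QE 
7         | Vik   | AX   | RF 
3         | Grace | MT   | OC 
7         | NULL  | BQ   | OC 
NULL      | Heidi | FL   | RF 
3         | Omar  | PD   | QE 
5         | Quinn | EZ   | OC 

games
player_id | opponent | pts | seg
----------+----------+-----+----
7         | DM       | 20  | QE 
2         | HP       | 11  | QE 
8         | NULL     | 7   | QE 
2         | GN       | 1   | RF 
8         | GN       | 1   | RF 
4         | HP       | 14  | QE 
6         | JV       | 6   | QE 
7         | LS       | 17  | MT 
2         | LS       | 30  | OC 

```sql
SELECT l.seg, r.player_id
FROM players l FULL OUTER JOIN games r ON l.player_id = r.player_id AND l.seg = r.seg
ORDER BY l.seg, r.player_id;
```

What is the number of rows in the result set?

FULL OUTER JOIN keeps every row from both sides; unmatched rows get NULL for the other side's columns.
Matching on l.player_id = r.player_id AND l.seg = r.seg. A NULL in a compared column never satisfies the condition.
- l (player_id=7, seg=QE) pairs with 1 row(s) of r.
- l (player_id=7, seg=RF) has no partner → padded with NULL.
- l (player_id=3, seg=OC) has no partner → padded with NULL.
- l (player_id=7, seg=OC) has no partner → padded with NULL.
- l (player_id=NULL, seg=RF) has no partner → padded with NULL.
- l (player_id=3, seg=QE) has no partner → padded with NULL.
- l (player_id=5, seg=OC) has no partner → padded with NULL.
- plus 8 unmatched r row(s), each kept with NULL l columns.
Total: 1 matched + 14 padded = 15 rows.

15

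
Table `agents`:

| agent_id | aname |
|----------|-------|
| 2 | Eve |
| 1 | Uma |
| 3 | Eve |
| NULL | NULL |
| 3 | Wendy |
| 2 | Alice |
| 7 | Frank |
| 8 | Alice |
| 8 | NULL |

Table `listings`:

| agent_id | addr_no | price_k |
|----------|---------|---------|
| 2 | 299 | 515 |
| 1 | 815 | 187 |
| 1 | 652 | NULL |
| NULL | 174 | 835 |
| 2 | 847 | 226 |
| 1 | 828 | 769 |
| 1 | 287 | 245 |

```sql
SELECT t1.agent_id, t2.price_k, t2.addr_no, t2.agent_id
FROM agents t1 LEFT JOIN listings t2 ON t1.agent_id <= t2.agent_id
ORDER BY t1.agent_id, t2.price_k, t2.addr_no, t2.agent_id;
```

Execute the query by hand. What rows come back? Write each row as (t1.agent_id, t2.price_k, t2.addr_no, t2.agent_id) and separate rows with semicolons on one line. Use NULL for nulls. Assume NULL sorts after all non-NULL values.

LEFT JOIN keeps every row from `agents`; unmatched rows get NULL for `listings`'s columns.
Matching on t1.agent_id <= t2.agent_id. A NULL in a compared column never satisfies the condition.
- t1 row (agent_id=2): matches 2 t2 row(s) → 2 output row(s).
- t1 row (agent_id=1): matches 6 t2 row(s) → 6 output row(s).
- t1 row (agent_id=3): no match → kept, t2 columns NULL.
- t1 row (agent_id=NULL): no match → kept, t2 columns NULL.
- t1 row (agent_id=3): no match → kept, t2 columns NULL.
- t1 row (agent_id=2): matches 2 t2 row(s) → 2 output row(s).
- t1 row (agent_id=7): no match → kept, t2 columns NULL.
- t1 row (agent_id=8): no match → kept, t2 columns NULL.
- t1 row (agent_id=8): no match → kept, t2 columns NULL.

(1, 187, 815, 1); (1, 226, 847, 2); (1, 245, 287, 1); (1, 515, 299, 2); (1, 769, 828, 1); (1, NULL, 652, 1); (2, 226, 847, 2); (2, 226, 847, 2); (2, 515, 299, 2); (2, 515, 299, 2); (3, NULL, NULL, NULL); (3, NULL, NULL, NULL); (7, NULL, NULL, NULL); (8, NULL, NULL, NULL); (8, NULL, NULL, NULL); (NULL, NULL, NULL, NULL)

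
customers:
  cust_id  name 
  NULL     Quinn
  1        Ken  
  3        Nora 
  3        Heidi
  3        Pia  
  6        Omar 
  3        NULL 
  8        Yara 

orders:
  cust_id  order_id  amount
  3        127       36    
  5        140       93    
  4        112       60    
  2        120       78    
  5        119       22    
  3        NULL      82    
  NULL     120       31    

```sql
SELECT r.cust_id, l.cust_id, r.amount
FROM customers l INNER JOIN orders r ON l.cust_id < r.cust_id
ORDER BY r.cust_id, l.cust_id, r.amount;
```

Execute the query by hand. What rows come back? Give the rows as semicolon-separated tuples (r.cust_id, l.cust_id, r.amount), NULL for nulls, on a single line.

INNER JOIN keeps only pairs where the ON condition holds.
Matching on l.cust_id < r.cust_id. A NULL in a compared column never satisfies the condition.
- cust_id=NULL: no matching r row, dropped.
- cust_id=1: 6 matching r row(s), so 6 row(s) emitted.
- cust_id=3: 3 matching r row(s), so 3 row(s) emitted.
- cust_id=3: 3 matching r row(s), so 3 row(s) emitted.
- cust_id=3: 3 matching r row(s), so 3 row(s) emitted.
- cust_id=6: no matching r row, dropped.
- cust_id=3: 3 matching r row(s), so 3 row(s) emitted.
- cust_id=8: no matching r row, dropped.

(2, 1, 78); (3, 1, 36); (3, 1, 82); (4, 1, 60); (4, 3, 60); (4, 3, 60); (4, 3, 60); (4, 3, 60); (5, 1, 22); (5, 1, 93); (5, 3, 22); (5, 3, 22); (5, 3, 22); (5, 3, 22); (5, 3, 93); (5, 3, 93); (5, 3, 93); (5, 3, 93)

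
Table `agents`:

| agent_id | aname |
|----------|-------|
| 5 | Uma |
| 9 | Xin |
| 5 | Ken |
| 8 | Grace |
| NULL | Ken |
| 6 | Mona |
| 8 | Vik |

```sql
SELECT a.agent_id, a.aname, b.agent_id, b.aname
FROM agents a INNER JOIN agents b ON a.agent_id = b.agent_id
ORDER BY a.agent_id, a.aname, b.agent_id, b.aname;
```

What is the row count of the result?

10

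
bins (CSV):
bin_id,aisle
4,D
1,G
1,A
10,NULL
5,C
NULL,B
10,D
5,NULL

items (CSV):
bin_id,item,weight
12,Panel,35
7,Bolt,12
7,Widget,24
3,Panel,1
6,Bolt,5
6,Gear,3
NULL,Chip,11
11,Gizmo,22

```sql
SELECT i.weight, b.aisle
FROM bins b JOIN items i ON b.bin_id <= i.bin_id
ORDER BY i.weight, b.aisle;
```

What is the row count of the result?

36

INNER JOIN keeps only pairs where the ON condition holds.
Matching on b.bin_id <= i.bin_id. A NULL in a compared column never satisfies the condition.
Matched pairs: 36.
Total: 36 rows.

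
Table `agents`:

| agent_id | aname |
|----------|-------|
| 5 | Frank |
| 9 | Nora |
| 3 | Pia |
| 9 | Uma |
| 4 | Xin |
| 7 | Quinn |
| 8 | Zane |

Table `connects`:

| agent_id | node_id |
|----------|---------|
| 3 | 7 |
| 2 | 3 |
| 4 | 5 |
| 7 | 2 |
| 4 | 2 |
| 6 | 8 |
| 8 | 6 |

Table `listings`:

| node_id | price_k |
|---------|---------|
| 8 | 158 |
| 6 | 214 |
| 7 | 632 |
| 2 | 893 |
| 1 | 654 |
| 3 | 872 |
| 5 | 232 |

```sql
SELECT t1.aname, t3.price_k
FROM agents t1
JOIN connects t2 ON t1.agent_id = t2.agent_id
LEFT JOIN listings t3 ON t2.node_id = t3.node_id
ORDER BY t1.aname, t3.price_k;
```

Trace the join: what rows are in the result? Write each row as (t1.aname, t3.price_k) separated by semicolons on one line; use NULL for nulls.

(Pia, 632); (Quinn, 893); (Xin, 232); (Xin, 893); (Zane, 214)

Joins associate left-to-right: agents INNER JOIN connects on agent_id gives 5 intermediate row(s).
Then LEFT JOIN `listings t3` on node_id: each of those 5 rows is kept; rows whose t2.node_id has no match in t3 get NULL for t3's columns.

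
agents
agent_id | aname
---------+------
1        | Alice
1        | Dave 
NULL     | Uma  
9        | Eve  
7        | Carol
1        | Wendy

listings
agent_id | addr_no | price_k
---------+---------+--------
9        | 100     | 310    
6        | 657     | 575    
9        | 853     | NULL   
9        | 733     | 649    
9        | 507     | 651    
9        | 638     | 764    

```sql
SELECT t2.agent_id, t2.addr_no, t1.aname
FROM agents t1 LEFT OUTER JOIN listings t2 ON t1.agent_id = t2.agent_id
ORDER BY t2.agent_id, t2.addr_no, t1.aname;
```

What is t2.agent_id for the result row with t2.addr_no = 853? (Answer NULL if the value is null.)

9

LEFT JOIN keeps every row from `agents`; unmatched rows get NULL for `listings`'s columns.
Matching on t1.agent_id = t2.agent_id. A NULL in a compared column never satisfies the condition.
- t1 row (agent_id=1): no match → kept, t2 columns NULL.
- t1 row (agent_id=1): no match → kept, t2 columns NULL.
- t1 row (agent_id=NULL): no match → kept, t2 columns NULL.
- t1 row (agent_id=9): matches 5 t2 row(s) → 5 output row(s).
- t1 row (agent_id=7): no match → kept, t2 columns NULL.
- t1 row (agent_id=1): no match → kept, t2 columns NULL.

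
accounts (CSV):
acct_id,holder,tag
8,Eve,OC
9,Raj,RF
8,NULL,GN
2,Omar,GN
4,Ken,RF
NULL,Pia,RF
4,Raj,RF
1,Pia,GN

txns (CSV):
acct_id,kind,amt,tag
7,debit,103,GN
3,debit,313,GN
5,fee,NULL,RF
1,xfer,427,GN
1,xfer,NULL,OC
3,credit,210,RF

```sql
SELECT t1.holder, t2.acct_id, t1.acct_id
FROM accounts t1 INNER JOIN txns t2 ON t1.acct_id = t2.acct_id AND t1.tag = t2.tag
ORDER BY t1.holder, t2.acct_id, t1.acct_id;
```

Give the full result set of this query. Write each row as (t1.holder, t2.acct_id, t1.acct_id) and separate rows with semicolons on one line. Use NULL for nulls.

(Pia, 1, 1)

INNER JOIN keeps only pairs where the ON condition holds.
Matching on t1.acct_id = t2.acct_id AND t1.tag = t2.tag. A NULL in a compared column never satisfies the condition.
- t1 row (acct_id=8, tag=OC): no match → dropped.
- t1 row (acct_id=9, tag=RF): no match → dropped.
- t1 row (acct_id=8, tag=GN): no match → dropped.
- t1 row (acct_id=2, tag=GN): no match → dropped.
- t1 row (acct_id=4, tag=RF): no match → dropped.
- t1 row (acct_id=NULL, tag=RF): no match → dropped.
- t1 row (acct_id=4, tag=RF): no match → dropped.
- t1 row (acct_id=1, tag=GN): matches 1 t2 row(s) → 1 output row(s).
After projecting and ordering:
t1.holder | t2.acct_id | t1.acct_id
Pia | 1 | 1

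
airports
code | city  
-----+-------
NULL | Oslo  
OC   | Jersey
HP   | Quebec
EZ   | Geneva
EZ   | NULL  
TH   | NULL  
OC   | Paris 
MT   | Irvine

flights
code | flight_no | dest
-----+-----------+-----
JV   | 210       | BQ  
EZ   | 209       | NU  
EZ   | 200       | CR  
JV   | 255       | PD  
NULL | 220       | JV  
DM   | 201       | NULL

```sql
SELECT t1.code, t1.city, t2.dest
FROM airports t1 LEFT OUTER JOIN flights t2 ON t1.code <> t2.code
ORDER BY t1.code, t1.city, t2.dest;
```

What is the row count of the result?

32

LEFT JOIN keeps every row from `airports`; unmatched rows get NULL for `flights`'s columns.
Matching on t1.code <> t2.code. A NULL in a compared column never satisfies the condition.
Matched pairs: 31; unmatched t1 rows kept: 1.
Total: 31 matched + 1 padded = 32 rows.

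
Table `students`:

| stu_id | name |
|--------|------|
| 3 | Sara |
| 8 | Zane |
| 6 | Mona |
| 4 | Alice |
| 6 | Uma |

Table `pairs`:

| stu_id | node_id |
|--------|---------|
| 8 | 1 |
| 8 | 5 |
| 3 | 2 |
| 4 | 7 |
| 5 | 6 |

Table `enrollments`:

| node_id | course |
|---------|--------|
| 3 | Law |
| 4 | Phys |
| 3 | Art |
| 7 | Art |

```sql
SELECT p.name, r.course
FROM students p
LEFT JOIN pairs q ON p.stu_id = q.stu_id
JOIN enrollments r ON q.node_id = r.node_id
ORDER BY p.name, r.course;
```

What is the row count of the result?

Joins associate left-to-right: students LEFT JOIN pairs on stu_id gives 6 intermediate row(s).
Then INNER JOIN `enrollments r` on node_id: keep only rows whose q.node_id appears in r.
Result: 1 row(s).

1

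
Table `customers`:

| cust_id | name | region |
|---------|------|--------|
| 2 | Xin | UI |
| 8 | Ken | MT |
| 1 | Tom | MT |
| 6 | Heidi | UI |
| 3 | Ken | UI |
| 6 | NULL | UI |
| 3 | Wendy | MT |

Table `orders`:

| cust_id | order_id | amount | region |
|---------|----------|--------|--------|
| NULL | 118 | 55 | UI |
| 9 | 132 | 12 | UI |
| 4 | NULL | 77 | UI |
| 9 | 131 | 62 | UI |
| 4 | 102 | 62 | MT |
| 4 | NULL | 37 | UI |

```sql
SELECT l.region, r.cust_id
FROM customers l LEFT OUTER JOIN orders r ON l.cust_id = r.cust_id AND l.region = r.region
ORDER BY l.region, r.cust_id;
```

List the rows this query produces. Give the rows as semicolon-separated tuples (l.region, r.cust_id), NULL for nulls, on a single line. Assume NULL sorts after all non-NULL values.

(MT, NULL); (MT, NULL); (MT, NULL); (UI, NULL); (UI, NULL); (UI, NULL); (UI, NULL)

LEFT JOIN keeps every row from `customers`; unmatched rows get NULL for `orders`'s columns.
Matching on l.cust_id = r.cust_id AND l.region = r.region. A NULL in a compared column never satisfies the condition.
- l row (cust_id=2, region=UI): no match → kept, r columns NULL.
- l row (cust_id=8, region=MT): no match → kept, r columns NULL.
- l row (cust_id=1, region=MT): no match → kept, r columns NULL.
- l row (cust_id=6, region=UI): no match → kept, r columns NULL.
- l row (cust_id=3, region=UI): no match → kept, r columns NULL.
- l row (cust_id=6, region=UI): no match → kept, r columns NULL.
- l row (cust_id=3, region=MT): no match → kept, r columns NULL.
After projecting and ordering:
l.region | r.cust_id
MT | NULL
MT | NULL
MT | NULL
UI | NULL
UI | NULL
UI | NULL
UI | NULL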